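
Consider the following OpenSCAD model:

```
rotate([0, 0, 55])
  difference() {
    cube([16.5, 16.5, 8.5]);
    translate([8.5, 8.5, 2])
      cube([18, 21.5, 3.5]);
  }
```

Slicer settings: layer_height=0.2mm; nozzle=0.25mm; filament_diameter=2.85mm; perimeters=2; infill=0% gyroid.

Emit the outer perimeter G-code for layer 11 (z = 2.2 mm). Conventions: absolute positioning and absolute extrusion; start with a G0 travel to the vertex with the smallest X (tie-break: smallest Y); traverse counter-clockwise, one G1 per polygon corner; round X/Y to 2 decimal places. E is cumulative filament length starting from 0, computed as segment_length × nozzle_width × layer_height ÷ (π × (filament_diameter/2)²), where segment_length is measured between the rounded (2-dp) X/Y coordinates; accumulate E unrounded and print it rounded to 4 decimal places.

At z = 2.2 mm: the cube (footprint 16.5×16.5) is included at this height; the cube at (8.5, 8.5) is present — its section is the full 18×21.5 rectangle; Taking the first minus the rest: starting from the 16.5×16.5 cube, the 18×21.5 cube at (8.5, 8.5) partially overlaps it — only the 64.00 mm² overlap (of its 387.00 mm²) is removed, clipping the outline — 1 connected region; (whole slice rotated 55° about Z — lengths, areas and connectivity unchanged). The outline is a single polygon with 6 vertices. Extrusion per mm of travel: 0.25 × 0.2 / (π × 1.425²) = 0.007838. Accumulating E over each segment gives final E = 0.5173.

G0 X-13.52 Y9.46 Z2.20
G1 X0.00 Y0.00 E0.1293
G1 X9.46 Y13.52 E0.2587
G1 X2.50 Y18.39 E0.3252
G1 X-2.09 Y11.84 E0.3879
G1 X-8.64 Y16.43 E0.4506
G1 X-13.52 Y9.46 E0.5173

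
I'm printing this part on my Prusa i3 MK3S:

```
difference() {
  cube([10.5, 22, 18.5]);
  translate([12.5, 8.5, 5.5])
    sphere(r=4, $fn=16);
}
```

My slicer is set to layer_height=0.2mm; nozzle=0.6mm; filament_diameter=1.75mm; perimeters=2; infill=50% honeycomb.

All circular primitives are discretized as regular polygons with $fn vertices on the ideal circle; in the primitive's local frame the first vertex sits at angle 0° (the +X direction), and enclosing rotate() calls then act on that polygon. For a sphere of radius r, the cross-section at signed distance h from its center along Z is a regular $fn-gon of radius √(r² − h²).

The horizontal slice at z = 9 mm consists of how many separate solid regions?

1

At z = 9 mm: the cube is present — its section is the full 10.5×22 rectangle; the r=4 sphere at (12.5, 8.5) slices to a regular 16-gon of circumradius 1.936 (√(r²−h²) with h=3.5 from center); Taking the first minus the rest: starting from the 10.5×22 cube, the r=4 sphere at (12.5, 8.5) misses the remaining region (no effect) — 1 connected region. The result has 1 disconnected region.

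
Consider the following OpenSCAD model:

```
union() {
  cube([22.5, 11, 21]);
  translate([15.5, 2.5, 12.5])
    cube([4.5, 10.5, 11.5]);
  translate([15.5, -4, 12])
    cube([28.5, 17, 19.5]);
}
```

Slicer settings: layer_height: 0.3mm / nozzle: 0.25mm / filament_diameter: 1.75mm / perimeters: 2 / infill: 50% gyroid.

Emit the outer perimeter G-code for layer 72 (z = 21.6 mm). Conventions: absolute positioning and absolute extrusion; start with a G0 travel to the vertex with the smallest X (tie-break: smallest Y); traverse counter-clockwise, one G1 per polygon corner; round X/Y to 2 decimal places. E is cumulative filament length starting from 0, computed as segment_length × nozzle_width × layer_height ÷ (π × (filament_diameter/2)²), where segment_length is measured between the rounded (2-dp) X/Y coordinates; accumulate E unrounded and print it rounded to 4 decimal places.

At z = 21.6 mm: the cube is absent (z outside [0, 21]); the cube at (15.5, 2.5) (footprint 4.5×10.5) is included at this height; the cube at (15.5, -4) is present — its section is the full 28.5×17 rectangle; Combining (union): the 4.5×10.5 cube at (15.5, 2.5) lies entirely inside the 28.5×17 cube at (15.5, -4), so the union is just the 28.5×17 cube at (15.5, -4) — 1 connected region. The outline is a single polygon with 4 vertices. Extrusion per mm of travel: 0.25 × 0.3 / (π × 0.875²) = 0.031181. Accumulating E over each segment gives final E = 2.8375.

G0 X15.50 Y-4.00 Z21.60
G1 X44.00 Y-4.00 E0.8887
G1 X44.00 Y13.00 E1.4188
G1 X15.50 Y13.00 E2.3074
G1 X15.50 Y-4.00 E2.8375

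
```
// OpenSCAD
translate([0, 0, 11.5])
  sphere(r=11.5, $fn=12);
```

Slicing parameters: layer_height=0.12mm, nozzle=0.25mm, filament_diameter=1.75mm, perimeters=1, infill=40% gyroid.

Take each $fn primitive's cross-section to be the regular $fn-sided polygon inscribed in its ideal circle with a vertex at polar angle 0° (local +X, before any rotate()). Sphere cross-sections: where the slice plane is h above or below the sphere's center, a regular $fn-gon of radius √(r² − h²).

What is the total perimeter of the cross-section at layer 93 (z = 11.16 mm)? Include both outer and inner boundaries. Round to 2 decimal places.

71.40 mm

At z = 11.16 mm: the r=11.5 sphere contributes a regular 12-gon of circumradius √(11.5²−0.34²) = 11.495 (perimeter = 2·12·11.495·sin(180°/12) = 71.40 mm). Overall, the cross-section is a single solid region. Total boundary length (outer) = 71.40 mm.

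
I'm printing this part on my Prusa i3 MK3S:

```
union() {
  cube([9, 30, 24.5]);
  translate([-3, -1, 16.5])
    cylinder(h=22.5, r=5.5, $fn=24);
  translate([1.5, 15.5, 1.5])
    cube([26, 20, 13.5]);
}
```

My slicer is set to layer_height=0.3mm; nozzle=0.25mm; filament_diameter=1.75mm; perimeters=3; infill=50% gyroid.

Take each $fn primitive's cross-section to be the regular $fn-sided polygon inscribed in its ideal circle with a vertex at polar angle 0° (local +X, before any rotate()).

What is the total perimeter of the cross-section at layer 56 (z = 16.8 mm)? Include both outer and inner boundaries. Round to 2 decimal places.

At z = 16.8 mm: the 9×30 cube contributes its full rectangle (perimeter 78.00 mm); the cylinder at (-3, -1): section is a regular 24-gon, circumradius r=5.5 (perimeter = 2·24·5.500·sin(180°/24) = 34.46 mm); the cube at (1.5, 15.5) does not reach this height (z outside [1.5, 15]); Merging all regions: the regions partially overlap (shared area 5.51 mm²), so the edge portions inside another operand are dropped and the merged outline is re-measured after clipping — boundary = 102.10 mm. Overall, the cross-section is a single solid region. Total boundary length (outer) = 102.10 mm.

102.10 mm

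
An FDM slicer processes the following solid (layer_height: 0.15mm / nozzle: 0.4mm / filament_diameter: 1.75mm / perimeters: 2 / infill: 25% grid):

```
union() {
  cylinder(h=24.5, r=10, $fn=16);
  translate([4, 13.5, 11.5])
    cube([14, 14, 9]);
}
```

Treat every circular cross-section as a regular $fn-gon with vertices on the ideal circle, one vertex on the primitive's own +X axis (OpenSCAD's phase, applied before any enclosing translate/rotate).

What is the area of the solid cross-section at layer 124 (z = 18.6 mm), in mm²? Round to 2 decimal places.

At z = 18.6 mm: the r=10 cylinder contributes a regular 16-gon of circumradius 10 (area = (16/2)·10.000²·sin(360°/16) = 306.15 mm²); the cube at (4, 13.5) is present — its section is the full 14×14 rectangle (area 196.00 mm²); Merging all regions: the 2 present regions are separate (no shared area or edge), so areas and boundary lengths simply add and each stays a separate island — area = 502.15 mm². Overall, the cross-section has 2 separate islands. Net area = 502.15 mm².

502.15 mm²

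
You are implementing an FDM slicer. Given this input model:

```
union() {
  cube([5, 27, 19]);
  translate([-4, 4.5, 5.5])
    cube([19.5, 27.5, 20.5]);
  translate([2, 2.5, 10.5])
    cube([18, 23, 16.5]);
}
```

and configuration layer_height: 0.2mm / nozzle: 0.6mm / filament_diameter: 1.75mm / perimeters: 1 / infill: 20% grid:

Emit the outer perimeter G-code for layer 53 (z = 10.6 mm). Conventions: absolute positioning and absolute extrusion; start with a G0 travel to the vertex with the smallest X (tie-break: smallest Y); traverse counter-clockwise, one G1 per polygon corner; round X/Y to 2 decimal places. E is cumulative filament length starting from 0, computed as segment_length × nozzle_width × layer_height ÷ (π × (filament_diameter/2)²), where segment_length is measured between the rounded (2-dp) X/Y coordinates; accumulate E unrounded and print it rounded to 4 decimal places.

At z = 10.6 mm: the 5×27 cube contributes its full rectangle; the cube at (-4, 4.5) is present — its section is the full 19.5×27.5 rectangle; the 18×23 cube at (2, 2.5) contributes its full rectangle; Combining (union): the regions partially overlap (shared area 402.00 mm²), so overlapping operands fuse into one piece — 1 connected region. The outline is a single polygon with 10 vertices. Extrusion per mm of travel: 0.6 × 0.2 / (π × 0.875²) = 0.049890. Accumulating E over each segment gives final E = 5.5877.

G0 X-4.00 Y4.50 Z10.60
G1 X0.00 Y4.50 E0.1996
G1 X0.00 Y0.00 E0.4241
G1 X5.00 Y0.00 E0.6735
G1 X5.00 Y2.50 E0.7982
G1 X20.00 Y2.50 E1.5466
G1 X20.00 Y25.50 E2.6941
G1 X15.50 Y25.50 E2.9186
G1 X15.50 Y32.00 E3.2429
G1 X-4.00 Y32.00 E4.2157
G1 X-4.00 Y4.50 E5.5877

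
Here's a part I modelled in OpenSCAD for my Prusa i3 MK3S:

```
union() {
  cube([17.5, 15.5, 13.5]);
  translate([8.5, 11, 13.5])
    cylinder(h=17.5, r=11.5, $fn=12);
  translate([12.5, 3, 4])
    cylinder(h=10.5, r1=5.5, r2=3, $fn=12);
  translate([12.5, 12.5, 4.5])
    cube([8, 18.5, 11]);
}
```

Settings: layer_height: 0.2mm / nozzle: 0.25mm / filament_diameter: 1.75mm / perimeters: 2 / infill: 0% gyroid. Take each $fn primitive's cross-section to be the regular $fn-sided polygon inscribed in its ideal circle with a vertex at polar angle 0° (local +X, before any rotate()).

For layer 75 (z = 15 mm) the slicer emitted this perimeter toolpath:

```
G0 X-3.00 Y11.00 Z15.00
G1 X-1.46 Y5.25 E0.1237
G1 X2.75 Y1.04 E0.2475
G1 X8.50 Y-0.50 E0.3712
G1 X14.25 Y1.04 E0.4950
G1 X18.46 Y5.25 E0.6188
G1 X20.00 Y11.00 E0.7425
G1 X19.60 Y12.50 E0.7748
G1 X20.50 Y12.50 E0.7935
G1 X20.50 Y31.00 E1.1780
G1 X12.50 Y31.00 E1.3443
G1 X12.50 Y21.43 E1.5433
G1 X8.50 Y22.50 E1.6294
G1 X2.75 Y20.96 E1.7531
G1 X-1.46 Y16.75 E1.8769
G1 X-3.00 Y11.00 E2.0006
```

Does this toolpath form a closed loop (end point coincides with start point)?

Start point (G0): (-3.00, 11.00). End point (last G1): the path returns to the start — closed.

yes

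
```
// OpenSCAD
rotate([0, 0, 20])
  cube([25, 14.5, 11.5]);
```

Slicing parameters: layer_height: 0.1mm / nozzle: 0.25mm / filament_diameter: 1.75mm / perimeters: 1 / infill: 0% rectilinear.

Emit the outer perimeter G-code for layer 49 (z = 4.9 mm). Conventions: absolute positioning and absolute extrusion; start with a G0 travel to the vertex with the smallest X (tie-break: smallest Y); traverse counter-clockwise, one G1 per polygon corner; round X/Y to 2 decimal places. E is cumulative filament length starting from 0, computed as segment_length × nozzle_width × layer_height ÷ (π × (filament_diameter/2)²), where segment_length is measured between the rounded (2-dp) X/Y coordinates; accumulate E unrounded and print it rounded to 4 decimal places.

At z = 4.9 mm: the cube is present — its section is the full 25×14.5 rectangle; (whole slice rotated 20° about Z — lengths, areas and connectivity unchanged). The outline is a single polygon with 4 vertices. Extrusion per mm of travel: 0.25 × 0.1 / (π × 0.875²) = 0.010394. Accumulating E over each segment gives final E = 0.8212.

G0 X-4.96 Y13.63 Z4.90
G1 X0.00 Y0.00 E0.1508
G1 X23.49 Y8.55 E0.4106
G1 X18.53 Y22.18 E0.5613
G1 X-4.96 Y13.63 E0.8212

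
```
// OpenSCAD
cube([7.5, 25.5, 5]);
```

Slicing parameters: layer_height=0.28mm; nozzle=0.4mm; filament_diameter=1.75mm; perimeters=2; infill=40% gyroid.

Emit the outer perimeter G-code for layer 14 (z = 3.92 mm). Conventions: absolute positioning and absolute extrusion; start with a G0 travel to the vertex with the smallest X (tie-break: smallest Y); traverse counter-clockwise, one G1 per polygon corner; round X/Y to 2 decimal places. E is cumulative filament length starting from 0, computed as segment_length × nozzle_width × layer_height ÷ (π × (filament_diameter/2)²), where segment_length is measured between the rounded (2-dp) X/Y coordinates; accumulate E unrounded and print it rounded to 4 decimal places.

G0 X0.00 Y0.00 Z3.92
G1 X7.50 Y0.00 E0.3492
G1 X7.50 Y25.50 E1.5366
G1 X0.00 Y25.50 E1.8858
G1 X0.00 Y0.00 E3.0732

At z = 3.92 mm: the cube (footprint 7.5×25.5) is included at this height. The outline is a single polygon with 4 vertices. Extrusion per mm of travel: 0.4 × 0.28 / (π × 0.875²) = 0.046564. Accumulating E over each segment gives final E = 3.0732.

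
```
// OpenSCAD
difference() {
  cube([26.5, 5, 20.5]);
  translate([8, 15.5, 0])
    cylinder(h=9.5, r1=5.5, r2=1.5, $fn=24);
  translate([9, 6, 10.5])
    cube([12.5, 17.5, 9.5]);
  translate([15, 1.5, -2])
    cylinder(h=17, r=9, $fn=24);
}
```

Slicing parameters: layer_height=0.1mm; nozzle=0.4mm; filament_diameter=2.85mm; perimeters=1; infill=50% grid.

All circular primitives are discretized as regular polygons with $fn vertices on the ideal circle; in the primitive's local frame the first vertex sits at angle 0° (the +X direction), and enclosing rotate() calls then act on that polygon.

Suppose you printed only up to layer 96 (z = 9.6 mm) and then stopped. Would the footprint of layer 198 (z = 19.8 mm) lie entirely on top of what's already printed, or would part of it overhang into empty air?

Compare the two slices. At z = 9.6: the cube (footprint 26.5×5) is included at this height (area 132.50 mm²); the cone at (8, 15.5) does not reach this height (z outside [0, 9.5]); the cube at (9, 6) is absent (z outside [10.5, 20]); the cylinder at (15, 1.5): section is a regular 24-gon, circumradius r=9 (area = (24/2)·9.000²·sin(360°/24) = 251.57 mm²); After the difference (first − rest): starting from the 26.5×5 cube (132.50 mm²), the r=9 cylinder at (15, 1.5) partially overlaps it — only the 87.70 mm² overlap (of its 251.57 mm²) is removed, clipping the outline — area = 44.80 mm². At z = 19.8: the 26.5×5 cube contributes its full rectangle (area 132.50 mm²); the cone at (8, 15.5) is absent (z outside [0, 9.5]); the cube at (9, 6) is present — its section is the full 12.5×17.5 rectangle (area 218.75 mm²); the cylinder at (15, 1.5) does not reach this height (z outside [-2, 15]); Subtracting the remaining from the first: starting from the 26.5×5 cube (132.50 mm²), the 12.5×17.5 cube at (9, 6) misses the remaining region (no effect) — area = 132.50 mm². Checking containment: at z = 19.8 the cross-section extends beyond the z = 9.6 cross-section by about 87.70 mm².

part overhangs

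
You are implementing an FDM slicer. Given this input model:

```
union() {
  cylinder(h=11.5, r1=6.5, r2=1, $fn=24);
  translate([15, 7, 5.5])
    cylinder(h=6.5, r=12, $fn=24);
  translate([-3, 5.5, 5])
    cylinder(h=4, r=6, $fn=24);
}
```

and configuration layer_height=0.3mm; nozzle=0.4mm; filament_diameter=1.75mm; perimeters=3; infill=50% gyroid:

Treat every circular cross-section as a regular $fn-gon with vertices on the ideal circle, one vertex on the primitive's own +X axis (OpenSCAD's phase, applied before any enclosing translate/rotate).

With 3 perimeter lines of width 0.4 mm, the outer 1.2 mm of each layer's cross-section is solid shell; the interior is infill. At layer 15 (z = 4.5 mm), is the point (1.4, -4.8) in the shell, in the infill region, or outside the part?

outside

At z = 4.5 mm: the cone contributes a regular 24-gon of circumradius 4.348 (interpolated between r1=6.5 and r2=1 at t=0.391); the cylinder at (15, 7) is not intersected at this z (z outside [5.5, 12]); the cylinder at (-3, 5.5) does not reach this height (z outside [5, 9]); Merging all regions: only the cone is present, so the union is just that shape — 1 connected region. Overall, the cross-section is a single solid region. The nearest boundary edge runs (1.13, -4.20)→(2.17, -3.77); distance from the point to it = 0.66 mm. The point is not inside any of the regions above, so it lies outside the cross-section (0.66 mm from the nearest boundary).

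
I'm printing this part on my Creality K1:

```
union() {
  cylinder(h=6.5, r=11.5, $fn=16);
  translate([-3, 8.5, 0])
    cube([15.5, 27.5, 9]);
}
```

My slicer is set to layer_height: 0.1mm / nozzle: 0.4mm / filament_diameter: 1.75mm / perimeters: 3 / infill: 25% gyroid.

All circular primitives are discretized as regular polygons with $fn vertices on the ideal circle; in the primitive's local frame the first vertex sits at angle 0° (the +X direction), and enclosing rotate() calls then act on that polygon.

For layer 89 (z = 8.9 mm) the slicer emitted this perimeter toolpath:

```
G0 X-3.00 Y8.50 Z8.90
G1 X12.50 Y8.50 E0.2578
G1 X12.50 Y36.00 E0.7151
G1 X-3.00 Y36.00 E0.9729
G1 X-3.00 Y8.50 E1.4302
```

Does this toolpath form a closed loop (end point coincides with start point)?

yes

Start point (G0): (-3.00, 8.50). End point (last G1): the path returns to the start — closed.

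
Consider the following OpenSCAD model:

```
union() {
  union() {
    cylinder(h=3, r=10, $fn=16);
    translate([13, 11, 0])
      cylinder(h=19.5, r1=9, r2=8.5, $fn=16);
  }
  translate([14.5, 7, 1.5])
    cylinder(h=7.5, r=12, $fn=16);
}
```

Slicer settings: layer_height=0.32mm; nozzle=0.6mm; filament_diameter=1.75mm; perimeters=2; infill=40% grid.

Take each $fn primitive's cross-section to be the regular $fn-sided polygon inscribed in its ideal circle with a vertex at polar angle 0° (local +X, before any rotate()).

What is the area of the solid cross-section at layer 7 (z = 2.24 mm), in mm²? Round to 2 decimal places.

At z = 2.24 mm: the cylinder: section is a regular 16-gon, circumradius r=10 (area = (16/2)·10.000²·sin(360°/16) = 306.15 mm²); the cone at (13, 11): at t=0.115 of its height the radius interpolates to r₁+(r₂−r₁)t = 8.943, giving a regular 16-gon of that circumradius (area = (16/2)·8.943²·sin(360°/16) = 244.82 mm²); Taking the union: the regions partially overlap — summed areas 550.97 mm² minus the doubly-counted overlap 8.67 mm² gives 542.30 mm² — area = 542.30 mm²; the cylinder at (14.5, 7): section is a regular 16-gon, circumradius r=12 (area = (16/2)·12.000²·sin(360°/16) = 440.85 mm²); Combining (union): the regions partially overlap — summed areas 983.15 mm² minus the doubly-counted overlap 278.59 mm² gives 704.56 mm² — area = 704.56 mm². Overall, the cross-section is a single solid region. Net area = 704.56 mm².

704.56 mm²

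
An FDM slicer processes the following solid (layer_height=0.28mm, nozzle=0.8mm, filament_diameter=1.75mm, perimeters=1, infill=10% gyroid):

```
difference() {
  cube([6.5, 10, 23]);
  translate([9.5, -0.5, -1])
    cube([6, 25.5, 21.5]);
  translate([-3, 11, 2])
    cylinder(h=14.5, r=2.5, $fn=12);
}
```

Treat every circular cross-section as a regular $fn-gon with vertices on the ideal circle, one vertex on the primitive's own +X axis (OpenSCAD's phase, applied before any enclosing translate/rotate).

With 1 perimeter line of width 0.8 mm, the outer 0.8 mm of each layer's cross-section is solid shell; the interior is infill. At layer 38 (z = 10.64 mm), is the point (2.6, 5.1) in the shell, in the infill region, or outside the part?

At z = 10.64 mm: the 6.5×10 cube contributes its full rectangle; the 6×25.5 cube at (9.5, -0.5) contributes its full rectangle; the cylinder at (-3, 11): section is a regular 12-gon, circumradius r=2.5; Subtracting the remaining from the first: starting from the 6.5×10 cube, the 6×25.5 cube at (9.5, -0.5) misses the remaining region (no effect); the r=2.5 cylinder at (-3, 11) misses the remaining region (no effect) — 1 connected region. Overall, the cross-section is a single solid region. The nearest boundary edge runs (0.00, 0.00)→(0.00, 10.00); distance from the point to it = 2.60 mm. The point is inside the cross-section and 2.60 mm from the nearest boundary — more than the 0.8 mm shell width (1 × 0.8), so it's in the infill interior.

infill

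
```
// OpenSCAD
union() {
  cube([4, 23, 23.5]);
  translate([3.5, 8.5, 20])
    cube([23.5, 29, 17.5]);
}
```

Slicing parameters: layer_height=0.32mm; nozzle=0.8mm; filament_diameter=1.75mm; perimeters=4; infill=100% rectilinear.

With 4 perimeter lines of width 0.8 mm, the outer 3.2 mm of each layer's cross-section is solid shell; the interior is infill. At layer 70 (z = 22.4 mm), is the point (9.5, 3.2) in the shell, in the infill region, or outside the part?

outside

At z = 22.4 mm: the cube is present — its section is the full 4×23 rectangle; the cube at (3.5, 8.5) is present — its section is the full 23.5×29 rectangle; Combining (union): the regions partially overlap (shared area 7.25 mm²), so overlapping operands fuse into one piece — 1 connected region. Overall, the cross-section is a single solid region. The nearest boundary edge runs (27.00, 8.50)→(4.00, 8.50); distance from the point to it = 5.30 mm. The point is not inside any of the regions above, so it lies outside the cross-section (5.30 mm from the nearest boundary).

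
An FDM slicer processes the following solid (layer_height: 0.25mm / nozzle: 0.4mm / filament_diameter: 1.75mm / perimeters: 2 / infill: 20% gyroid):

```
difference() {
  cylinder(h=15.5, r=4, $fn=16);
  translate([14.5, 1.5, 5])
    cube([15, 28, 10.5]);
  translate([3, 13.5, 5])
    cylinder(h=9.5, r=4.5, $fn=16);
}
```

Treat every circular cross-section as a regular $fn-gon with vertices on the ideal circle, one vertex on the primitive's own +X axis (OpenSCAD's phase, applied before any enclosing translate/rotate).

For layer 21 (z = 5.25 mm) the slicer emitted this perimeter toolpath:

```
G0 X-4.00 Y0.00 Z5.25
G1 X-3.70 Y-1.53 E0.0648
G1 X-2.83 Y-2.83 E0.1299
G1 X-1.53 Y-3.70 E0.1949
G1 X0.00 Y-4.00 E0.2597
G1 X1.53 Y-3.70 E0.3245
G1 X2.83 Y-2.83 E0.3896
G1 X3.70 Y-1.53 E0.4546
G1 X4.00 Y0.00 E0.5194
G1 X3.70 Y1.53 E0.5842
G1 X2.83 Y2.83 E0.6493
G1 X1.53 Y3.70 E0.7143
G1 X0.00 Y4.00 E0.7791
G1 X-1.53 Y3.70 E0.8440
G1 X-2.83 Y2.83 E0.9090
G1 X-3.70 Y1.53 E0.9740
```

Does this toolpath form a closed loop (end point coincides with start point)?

Start point (G0): (-4.00, 0.00). End point (last G1): the path does not return to the start — open.

no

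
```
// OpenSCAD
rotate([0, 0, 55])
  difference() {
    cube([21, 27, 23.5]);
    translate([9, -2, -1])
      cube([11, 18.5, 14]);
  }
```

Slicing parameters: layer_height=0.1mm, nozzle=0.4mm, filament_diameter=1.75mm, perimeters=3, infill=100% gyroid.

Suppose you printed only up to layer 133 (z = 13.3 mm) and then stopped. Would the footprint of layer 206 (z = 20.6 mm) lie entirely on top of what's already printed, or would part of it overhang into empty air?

Compare the two slices. At z = 13.3: the cube is present — its section is the full 21×27 rectangle (area 567.00 mm²); the cube at (9, -2) is not intersected at this z (z outside [-1, 13]); After the difference (first − rest): none of the subtracted shapes is present at this height, so the 21×27 cube is unchanged — area = 567.00 mm²; (rotated 55° about Z; rotation is an isometry so areas/perimeters/island counts are preserved). At z = 20.6: the cube is present — its section is the full 21×27 rectangle (area 567.00 mm²); the cube at (9, -2) does not reach this height (z outside [-1, 13]); Subtracting the remaining from the first: none of the subtracted shapes is present at this height, so the 21×27 cube is unchanged — area = 567.00 mm²; (rotated 55° about Z; rotation is an isometry so areas/perimeters/island counts are preserved). Checking containment: the cross-section at z = 20.6 is a subset of the cross-section at z = 13.3.

entirely on top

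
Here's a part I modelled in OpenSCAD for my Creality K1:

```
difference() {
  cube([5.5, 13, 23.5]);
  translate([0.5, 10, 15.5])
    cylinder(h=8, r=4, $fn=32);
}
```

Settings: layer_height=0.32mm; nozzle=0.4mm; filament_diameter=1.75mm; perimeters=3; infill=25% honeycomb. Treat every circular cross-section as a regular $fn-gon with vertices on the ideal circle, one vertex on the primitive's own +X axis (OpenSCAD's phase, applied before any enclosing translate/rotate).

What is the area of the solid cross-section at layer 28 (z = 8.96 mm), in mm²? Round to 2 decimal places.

71.50 mm²

At z = 8.96 mm: the cube (footprint 5.5×13) is included at this height (area 71.50 mm²); the cylinder at (0.5, 10) is not intersected at this z (z outside [15.5, 23.5]); After the difference (first − rest): none of the subtracted shapes is present at this height, so the 5.5×13 cube is unchanged — area = 71.50 mm². Overall, the cross-section is a single solid region. Net area = 71.50 mm².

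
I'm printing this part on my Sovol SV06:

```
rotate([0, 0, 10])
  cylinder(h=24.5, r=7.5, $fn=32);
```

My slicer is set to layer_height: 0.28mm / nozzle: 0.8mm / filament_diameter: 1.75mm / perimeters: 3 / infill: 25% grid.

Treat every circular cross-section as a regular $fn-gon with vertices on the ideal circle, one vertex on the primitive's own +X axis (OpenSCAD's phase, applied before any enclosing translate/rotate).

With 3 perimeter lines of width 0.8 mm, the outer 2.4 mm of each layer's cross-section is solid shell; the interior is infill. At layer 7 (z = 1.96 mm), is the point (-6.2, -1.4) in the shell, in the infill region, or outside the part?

At z = 1.96 mm: the cylinder: section is a regular 32-gon, circumradius r=7.5; (whole slice rotated 10° about Z — lengths, areas and connectivity unchanged). Overall, the cross-section is a single solid region. Undo the 10° rotation: the query point maps to (-6.349, -0.302) in the un-rotated model frame. The nearest boundary edge runs (-7.50, 0.00)→(-7.36, -1.46); distance from the point to it = 1.12 mm. The point is inside the cross-section, 1.12 mm from the nearest boundary — within the 2.4 mm shell band (3 × 0.8).

shell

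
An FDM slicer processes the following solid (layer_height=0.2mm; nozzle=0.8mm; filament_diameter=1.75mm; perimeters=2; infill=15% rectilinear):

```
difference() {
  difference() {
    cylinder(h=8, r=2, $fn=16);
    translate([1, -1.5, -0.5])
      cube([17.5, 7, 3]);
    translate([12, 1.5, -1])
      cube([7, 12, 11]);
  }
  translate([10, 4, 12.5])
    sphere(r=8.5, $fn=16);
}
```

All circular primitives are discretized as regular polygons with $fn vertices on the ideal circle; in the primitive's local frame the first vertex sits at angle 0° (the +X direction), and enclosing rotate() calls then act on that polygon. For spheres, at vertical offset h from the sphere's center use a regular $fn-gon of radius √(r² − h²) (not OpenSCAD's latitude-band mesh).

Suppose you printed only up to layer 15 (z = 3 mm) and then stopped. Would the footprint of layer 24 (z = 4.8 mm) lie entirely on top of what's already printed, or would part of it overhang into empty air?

entirely on top

Compare the two slices. At z = 3: the cylinder: section is a regular 16-gon, circumradius r=2 (area = (16/2)·2.000²·sin(360°/16) = 12.25 mm²); the cube at (1, -1.5) does not reach this height (z outside [-0.5, 2.5]); the 7×12 cube at (12, 1.5) contributes its full rectangle (area 84.00 mm²); Taking the first minus the rest: starting from the r=2 cylinder (12.25 mm²), the 7×12 cube at (12, 1.5) misses the remaining region (no effect) — area = 12.25 mm²; the sphere at (10, 4) is not intersected at this z (|z−center|=9.500 > r=8.5); Taking the first minus the rest: none of the subtracted shapes is present at this height, so that combined region is unchanged — area = 12.25 mm². At z = 4.8: the r=2 cylinder gives a regular 16-gon of circumradius 2 (constant along its height) (area = (16/2)·2.000²·sin(360°/16) = 12.25 mm²); the cube at (1, -1.5) is absent (z outside [-0.5, 2.5]); the cube at (12, 1.5) (footprint 7×12) is included at this height (area 84.00 mm²); After the difference (first − rest): starting from the r=2 cylinder (12.25 mm²), the 7×12 cube at (12, 1.5) misses the remaining region (no effect) — area = 12.25 mm²; the sphere at (10, 4): section is a regular 16-gon, circumradius = √(r²−h²) = √(8.5²−7.7²) = 3.600 (area = (16/2)·3.600²·sin(360°/16) = 39.68 mm²); Taking the first minus the rest: starting from that combined region (12.25 mm²), the r=8.5 sphere at (10, 4) misses the remaining region (no effect) — area = 12.25 mm². Checking containment: the cross-section at z = 4.8 is a subset of the cross-section at z = 3.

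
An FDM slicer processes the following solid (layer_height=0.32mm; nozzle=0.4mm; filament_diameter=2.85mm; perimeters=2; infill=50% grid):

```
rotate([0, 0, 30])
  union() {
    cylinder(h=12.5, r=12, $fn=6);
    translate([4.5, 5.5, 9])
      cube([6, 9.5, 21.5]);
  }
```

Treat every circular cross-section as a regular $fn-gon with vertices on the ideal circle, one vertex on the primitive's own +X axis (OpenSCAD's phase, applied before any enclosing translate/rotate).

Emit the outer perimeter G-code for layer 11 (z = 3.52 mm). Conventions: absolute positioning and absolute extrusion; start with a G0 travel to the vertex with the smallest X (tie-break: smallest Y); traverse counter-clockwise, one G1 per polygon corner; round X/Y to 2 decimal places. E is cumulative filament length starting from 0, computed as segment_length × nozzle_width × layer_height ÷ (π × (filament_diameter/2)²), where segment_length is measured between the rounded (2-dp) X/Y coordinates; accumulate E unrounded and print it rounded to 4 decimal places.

At z = 3.52 mm: the cylinder: section is a regular 6-gon, circumradius r=12; the cube at (4.5, 5.5) is not intersected at this z (z outside [9, 30.5]); Merging all regions: only the r=12 cylinder is present, so the union is just that shape — 1 connected region; (whole slice rotated 30° about Z — lengths, areas and connectivity unchanged). The outline is a single polygon with 6 vertices. Extrusion per mm of travel: 0.4 × 0.32 / (π × 1.425²) = 0.020065. Accumulating E over each segment gives final E = 1.4445.

G0 X-10.39 Y-6.00 Z3.52
G1 X0.00 Y-12.00 E0.2407
G1 X10.39 Y-6.00 E0.4815
G1 X10.39 Y6.00 E0.7222
G1 X0.00 Y12.00 E0.9630
G1 X-10.39 Y6.00 E1.2037
G1 X-10.39 Y-6.00 E1.4445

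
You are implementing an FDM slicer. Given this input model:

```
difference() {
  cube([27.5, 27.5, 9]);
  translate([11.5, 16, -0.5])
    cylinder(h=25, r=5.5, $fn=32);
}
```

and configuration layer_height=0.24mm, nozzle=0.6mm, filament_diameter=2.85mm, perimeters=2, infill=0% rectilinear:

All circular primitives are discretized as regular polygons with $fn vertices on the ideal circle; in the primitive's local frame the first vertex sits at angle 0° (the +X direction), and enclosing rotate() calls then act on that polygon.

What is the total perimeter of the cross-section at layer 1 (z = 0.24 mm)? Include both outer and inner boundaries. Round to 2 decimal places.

144.50 mm

At z = 0.24 mm: the cube (footprint 27.5×27.5) is included at this height (perimeter 110.00 mm); the r=5.5 cylinder at (11.5, 16) contributes a regular 32-gon of circumradius 5.5 (perimeter = 2·32·5.500·sin(180°/32) = 34.50 mm); After the difference (first − rest): starting from the 27.5×27.5 cube, the r=5.5 cylinder at (11.5, 16) lies wholly inside it (removes its full 94.42 mm² and its 34.50 mm outline becomes a hole wall) — boundary (outer + 1 inner loop) = 144.50 mm. Overall, the cross-section is one region with 1 hole. Total boundary length (outer + inner) = 144.50 mm.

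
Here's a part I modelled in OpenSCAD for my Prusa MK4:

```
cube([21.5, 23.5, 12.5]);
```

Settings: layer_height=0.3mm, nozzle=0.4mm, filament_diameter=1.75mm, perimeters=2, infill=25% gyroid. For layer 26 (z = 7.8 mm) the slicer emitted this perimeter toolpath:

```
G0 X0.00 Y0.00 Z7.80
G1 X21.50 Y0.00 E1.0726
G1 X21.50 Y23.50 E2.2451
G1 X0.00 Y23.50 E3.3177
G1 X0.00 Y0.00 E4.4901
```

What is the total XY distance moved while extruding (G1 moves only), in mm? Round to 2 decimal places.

90.00 mm

Sum the Euclidean lengths of each G1 segment: total = 90.00 mm.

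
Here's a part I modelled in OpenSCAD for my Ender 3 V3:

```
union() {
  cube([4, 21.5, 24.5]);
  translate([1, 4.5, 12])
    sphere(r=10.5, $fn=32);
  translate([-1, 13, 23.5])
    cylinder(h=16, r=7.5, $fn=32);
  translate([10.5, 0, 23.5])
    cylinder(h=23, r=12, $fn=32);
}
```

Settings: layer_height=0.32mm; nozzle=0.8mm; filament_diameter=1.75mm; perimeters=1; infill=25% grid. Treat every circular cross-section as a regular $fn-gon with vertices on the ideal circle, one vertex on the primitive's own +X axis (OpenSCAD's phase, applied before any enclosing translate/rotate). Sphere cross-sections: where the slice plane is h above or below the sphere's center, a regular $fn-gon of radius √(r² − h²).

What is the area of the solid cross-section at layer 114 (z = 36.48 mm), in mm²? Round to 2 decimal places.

At z = 36.48 mm: the cube does not reach this height (z outside [0, 24.5]); the sphere at (1, 4.5) does not reach this height (|z−center|=24.480 > r=10.5); the r=7.5 cylinder at (-1, 13) contributes a regular 32-gon of circumradius 7.5 (area = (32/2)·7.500²·sin(360°/32) = 175.58 mm²); the cylinder at (10.5, 0): section is a regular 32-gon, circumradius r=12 (area = (32/2)·12.000²·sin(360°/32) = 449.49 mm²); Taking the union: the regions partially overlap — summed areas 625.07 mm² minus the doubly-counted overlap 11.90 mm² gives 613.17 mm² — area = 613.17 mm². Overall, the cross-section is a single solid region. Net area = 613.17 mm².

613.17 mm²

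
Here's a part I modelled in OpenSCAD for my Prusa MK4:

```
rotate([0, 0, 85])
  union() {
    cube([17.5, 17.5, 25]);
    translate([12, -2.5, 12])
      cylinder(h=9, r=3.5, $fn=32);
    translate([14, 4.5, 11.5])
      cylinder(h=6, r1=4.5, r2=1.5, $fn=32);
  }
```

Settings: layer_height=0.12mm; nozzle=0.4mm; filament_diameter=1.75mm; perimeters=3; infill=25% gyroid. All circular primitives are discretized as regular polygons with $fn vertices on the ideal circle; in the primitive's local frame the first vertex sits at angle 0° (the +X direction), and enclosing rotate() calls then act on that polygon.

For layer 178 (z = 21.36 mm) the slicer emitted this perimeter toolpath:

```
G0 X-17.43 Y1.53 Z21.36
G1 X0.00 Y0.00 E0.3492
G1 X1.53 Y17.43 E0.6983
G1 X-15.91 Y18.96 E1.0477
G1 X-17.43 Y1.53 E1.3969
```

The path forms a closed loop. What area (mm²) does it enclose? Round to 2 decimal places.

306.23 mm²

Apply the shoelace formula to the sequence of (X, Y) vertices; enclosed area = 306.23 mm².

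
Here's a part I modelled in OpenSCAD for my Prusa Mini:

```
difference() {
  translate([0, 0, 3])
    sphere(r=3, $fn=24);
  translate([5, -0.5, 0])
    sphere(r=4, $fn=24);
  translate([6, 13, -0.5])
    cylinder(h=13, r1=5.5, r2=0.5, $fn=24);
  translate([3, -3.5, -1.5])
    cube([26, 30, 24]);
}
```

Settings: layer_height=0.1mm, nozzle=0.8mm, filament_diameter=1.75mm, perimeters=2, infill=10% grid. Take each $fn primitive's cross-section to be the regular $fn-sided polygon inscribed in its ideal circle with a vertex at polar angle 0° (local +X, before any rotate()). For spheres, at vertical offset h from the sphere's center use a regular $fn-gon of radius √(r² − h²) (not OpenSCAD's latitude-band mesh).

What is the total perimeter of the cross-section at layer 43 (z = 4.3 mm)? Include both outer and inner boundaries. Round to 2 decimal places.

At z = 4.3 mm: the sphere: section is a regular 24-gon, circumradius = √(r²−h²) = √(3²−1.3²) = 2.704 (perimeter = 2·24·2.704·sin(180°/24) = 16.94 mm); the sphere at (5, -0.5) is absent (|z−center|=4.300 > r=4); the cone at (6, 13) (r1=5.5→r2=0.5) has section circumradius 3.654 here — a regular 24-gon (perimeter = 2·24·3.654·sin(180°/24) = 22.89 mm); the 26×30 cube at (3, -3.5) contributes its full rectangle (perimeter 112.00 mm); Taking the first minus the rest: starting from the r=3 sphere, the cone at (6, 13) misses the remaining region (no effect); the 26×30 cube at (3, -3.5) misses the remaining region (no effect) — boundary = 16.94 mm. Overall, the cross-section is a single solid region. Total boundary length (outer) = 16.94 mm.

16.94 mm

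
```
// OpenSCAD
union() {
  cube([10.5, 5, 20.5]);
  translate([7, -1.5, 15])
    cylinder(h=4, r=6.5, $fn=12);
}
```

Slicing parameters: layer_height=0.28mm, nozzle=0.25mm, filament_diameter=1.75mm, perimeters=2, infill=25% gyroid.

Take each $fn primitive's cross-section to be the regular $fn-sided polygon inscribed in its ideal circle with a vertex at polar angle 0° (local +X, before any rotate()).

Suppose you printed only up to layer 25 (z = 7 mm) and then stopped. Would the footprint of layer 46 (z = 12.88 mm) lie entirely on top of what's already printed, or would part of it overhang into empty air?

entirely on top

Compare the two slices. At z = 7: the 10.5×5 cube contributes its full rectangle (area 52.50 mm²); the cylinder at (7, -1.5) is not intersected at this z (z outside [15, 19]); Taking the union: only the 10.5×5 cube is present, so the union is just that shape — area = 52.50 mm². At z = 12.88: the cube is present — its section is the full 10.5×5 rectangle (area 52.50 mm²); the cylinder at (7, -1.5) is not intersected at this z (z outside [15, 19]); Combining (union): only the 10.5×5 cube is present, so the union is just that shape — area = 52.50 mm². Checking containment: the cross-section at z = 12.88 is a subset of the cross-section at z = 7.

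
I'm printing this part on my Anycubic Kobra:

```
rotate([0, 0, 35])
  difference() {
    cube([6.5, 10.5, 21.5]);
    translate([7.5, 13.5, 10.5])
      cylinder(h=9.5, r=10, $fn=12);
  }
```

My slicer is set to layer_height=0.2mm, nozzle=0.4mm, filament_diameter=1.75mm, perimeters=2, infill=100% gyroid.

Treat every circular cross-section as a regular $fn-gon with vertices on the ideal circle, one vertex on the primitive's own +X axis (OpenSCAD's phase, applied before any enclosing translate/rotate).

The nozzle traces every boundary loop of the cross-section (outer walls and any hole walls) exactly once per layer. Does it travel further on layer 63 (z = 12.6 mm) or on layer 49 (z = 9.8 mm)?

Layer 63 (z = 12.6): the cube (footprint 6.5×10.5) is included at this height (perimeter 34.00 mm); the cylinder at (7.5, 13.5): section is a regular 12-gon, circumradius r=10 (perimeter = 2·12·10.000·sin(180°/12) = 62.12 mm); After the difference (first − rest): starting from the 6.5×10.5 cube, the r=10 cylinder at (7.5, 13.5) partially overlaps it — only the 35.81 mm² overlap (of its 300.00 mm²) is removed, clipping the outline — boundary = 25.28 mm; (whole slice rotated 35° about Z — lengths, areas and connectivity unchanged). So its perimeter = 25.28 mm. Layer 49 (z = 9.8): the cube is present — its section is the full 6.5×10.5 rectangle (perimeter 34.00 mm); the cylinder at (7.5, 13.5) does not reach this height (z outside [10.5, 20]); Taking the first minus the rest: none of the subtracted shapes is present at this height, so the 6.5×10.5 cube is unchanged — boundary = 34.00 mm; (whole slice rotated 35° about Z — lengths, areas and connectivity unchanged). So its perimeter = 34.00 mm. Layer 49 is larger (34.00 vs 25.28 mm).

layer 49 (z = 9.8 mm)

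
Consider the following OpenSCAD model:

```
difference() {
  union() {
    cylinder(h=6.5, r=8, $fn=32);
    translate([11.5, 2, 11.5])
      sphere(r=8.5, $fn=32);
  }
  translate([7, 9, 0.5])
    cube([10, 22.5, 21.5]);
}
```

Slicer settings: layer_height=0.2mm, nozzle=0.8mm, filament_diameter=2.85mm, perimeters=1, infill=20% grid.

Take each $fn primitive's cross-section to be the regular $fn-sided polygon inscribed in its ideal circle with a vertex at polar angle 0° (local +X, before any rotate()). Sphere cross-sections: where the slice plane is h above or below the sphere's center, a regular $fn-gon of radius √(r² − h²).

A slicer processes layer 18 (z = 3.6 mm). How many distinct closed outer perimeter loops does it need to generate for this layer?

At z = 3.6 mm: the r=8 cylinder gives a regular 32-gon of circumradius 8 (constant along its height); the r=8.5 sphere at (11.5, 2) contributes a regular 32-gon of circumradius √(8.5²−7.9²) = 3.137; Combining (union): the 2 present regions are separate (no shared area or edge), so areas and boundary lengths simply add and each stays a separate island — 2 connected regions; the 10×22.5 cube at (7, 9) contributes its full rectangle; Taking the first minus the rest: starting from that combined region, the 10×22.5 cube at (7, 9) misses the remaining region (no effect) — 2 connected regions. The result has 2 disconnected regions.

2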